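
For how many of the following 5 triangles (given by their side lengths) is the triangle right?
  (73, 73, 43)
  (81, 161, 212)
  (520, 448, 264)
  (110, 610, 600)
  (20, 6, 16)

2

(73,73,43): 43²+73² = 7178 > 5329 = 73² → acute
(81,161,212): 81²+161² = 32482 < 44944 = 212² → obtuse
(520,448,264): 264²+448² = 270400 = 520² → right
(110,610,600): 110²+600² = 372100 = 610² → right
(20,6,16): 6²+16² = 292 < 400 = 20² → obtuse
2 of the 5 are right.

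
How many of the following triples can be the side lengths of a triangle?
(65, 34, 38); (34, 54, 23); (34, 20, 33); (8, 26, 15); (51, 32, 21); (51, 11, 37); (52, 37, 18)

(34,38,65): 34+38 > 65 → valid
(23,34,54): 23+34 > 54 → valid
(20,33,34): 20+33 > 34 → valid
(8,15,26): 8+15 ≤ 26 → not valid
(21,32,51): 21+32 > 51 → valid
(11,37,51): 11+37 ≤ 51 → not valid
(18,37,52): 18+37 > 52 → valid
5 of the 7 triples form a triangle.

5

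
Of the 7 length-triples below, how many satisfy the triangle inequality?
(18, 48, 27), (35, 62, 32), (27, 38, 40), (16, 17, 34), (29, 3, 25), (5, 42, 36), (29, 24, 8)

(18,27,48): 18+27 ≤ 48 → not valid
(32,35,62): 32+35 > 62 → valid
(27,38,40): 27+38 > 40 → valid
(16,17,34): 16+17 ≤ 34 → not valid
(3,25,29): 3+25 ≤ 29 → not valid
(5,36,42): 5+36 ≤ 42 → not valid
(8,24,29): 8+24 > 29 → valid
3 of the 7 triples form a triangle.

3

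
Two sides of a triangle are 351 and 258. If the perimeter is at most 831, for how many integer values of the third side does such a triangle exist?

Triangle inequality: 93 < x < 609. Perimeter ≤ 831 gives x ≤ 831 − 351 − 258 = 222.
So 93 < x ≤ 222; integers 94 through 222: 129 values.

129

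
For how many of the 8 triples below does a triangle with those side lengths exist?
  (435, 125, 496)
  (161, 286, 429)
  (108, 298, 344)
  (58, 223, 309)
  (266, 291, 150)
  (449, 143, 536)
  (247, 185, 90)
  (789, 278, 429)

(125,435,496): 125+435 > 496 → valid
(161,286,429): 161+286 > 429 → valid
(108,298,344): 108+298 > 344 → valid
(58,223,309): 58+223 ≤ 309 → not valid
(150,266,291): 150+266 > 291 → valid
(143,449,536): 143+449 > 536 → valid
(90,185,247): 90+185 > 247 → valid
(278,429,789): 278+429 ≤ 789 → not valid
6 of the 8 triples form a triangle.

6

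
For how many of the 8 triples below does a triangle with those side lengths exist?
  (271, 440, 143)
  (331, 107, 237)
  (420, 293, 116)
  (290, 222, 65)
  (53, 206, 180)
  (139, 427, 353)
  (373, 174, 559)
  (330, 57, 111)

(143,271,440): 143+271 ≤ 440 → not valid
(107,237,331): 107+237 > 331 → valid
(116,293,420): 116+293 ≤ 420 → not valid
(65,222,290): 65+222 ≤ 290 → not valid
(53,180,206): 53+180 > 206 → valid
(139,353,427): 139+353 > 427 → valid
(174,373,559): 174+373 ≤ 559 → not valid
(57,111,330): 57+111 ≤ 330 → not valid
3 of the 8 triples form a triangle.

3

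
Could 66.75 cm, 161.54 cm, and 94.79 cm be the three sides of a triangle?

The two shorter sides sum to 161.54, exactly equal to the longest side 161.54.
That gives only a degenerate (flat) triangle — the inequality must be strict.

No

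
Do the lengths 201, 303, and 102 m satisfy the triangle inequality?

No

The two shorter sides sum to 303, exactly equal to the longest side 303.
That gives only a degenerate (flat) triangle — the inequality must be strict.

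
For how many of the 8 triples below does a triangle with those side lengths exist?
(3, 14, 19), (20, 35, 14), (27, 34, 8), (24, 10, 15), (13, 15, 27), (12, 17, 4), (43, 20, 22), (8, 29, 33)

4

(3,14,19): 3+14 ≤ 19 → not valid
(14,20,35): 14+20 ≤ 35 → not valid
(8,27,34): 8+27 > 34 → valid
(10,15,24): 10+15 > 24 → valid
(13,15,27): 13+15 > 27 → valid
(4,12,17): 4+12 ≤ 17 → not valid
(20,22,43): 20+22 ≤ 43 → not valid
(8,29,33): 8+29 > 33 → valid
4 of the 8 triples form a triangle.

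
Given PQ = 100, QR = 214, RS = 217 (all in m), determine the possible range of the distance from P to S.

The maximum is all hops collinear in one direction: 100 + 214 + 217 = 531.
The longest hop is 217; the others sum to 314. Since 217 ≤ 314, the path can fold back on itself completely, so the minimum distance is 0.

0 ≤ PS ≤ 531 m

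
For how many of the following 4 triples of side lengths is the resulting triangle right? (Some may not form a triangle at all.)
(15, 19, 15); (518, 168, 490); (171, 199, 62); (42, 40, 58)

(15,19,15): 15²+15² = 450 > 361 = 19² → acute
(518,168,490): 168²+490² = 268324 = 518² → right
(171,199,62): 62²+171² = 33085 < 39601 = 199² → obtuse
(42,40,58): 40²+42² = 3364 = 58² → right
2 of the 4 are right.

2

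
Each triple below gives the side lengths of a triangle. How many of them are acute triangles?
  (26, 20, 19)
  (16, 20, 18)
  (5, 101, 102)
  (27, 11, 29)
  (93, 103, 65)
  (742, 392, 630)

4

(26,20,19): 19²+20² = 761 > 676 = 26² → acute
(16,20,18): 16²+18² = 580 > 400 = 20² → acute
(5,101,102): 5²+101² = 10226 < 10404 = 102² → obtuse
(27,11,29): 11²+27² = 850 > 841 = 29² → acute
(93,103,65): 65²+93² = 12874 > 10609 = 103² → acute
(742,392,630): 392²+630² = 550564 = 742² → right
4 of the 6 are acute.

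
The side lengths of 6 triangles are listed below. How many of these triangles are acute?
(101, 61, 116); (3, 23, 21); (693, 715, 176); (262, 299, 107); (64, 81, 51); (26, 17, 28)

(101,61,116): 61²+101² = 13922 > 13456 = 116² → acute
(3,23,21): 3²+21² = 450 < 529 = 23² → obtuse
(693,715,176): 176²+693² = 511225 = 715² → right
(262,299,107): 107²+262² = 80093 < 89401 = 299² → obtuse
(64,81,51): 51²+64² = 6697 > 6561 = 81² → acute
(26,17,28): 17²+26² = 965 > 784 = 28² → acute
3 of the 6 are acute.

3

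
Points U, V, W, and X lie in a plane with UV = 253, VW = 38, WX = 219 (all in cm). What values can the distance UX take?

0 ≤ UX ≤ 510 cm

The maximum is all hops collinear in one direction: 253 + 38 + 219 = 510.
The longest hop is 253; the others sum to 257. Since 253 ≤ 257, the path can fold back on itself completely, so the minimum distance is 0.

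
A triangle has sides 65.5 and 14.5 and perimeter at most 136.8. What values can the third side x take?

Triangle inequality alone gives 51.0 < x < 80.0.
The perimeter condition gives x ≤ 136.8 − 65.5 − 14.5 = 56.8.
Intersecting the two: 51.0 < x ≤ 56.8.

51.0 < x ≤ 56.8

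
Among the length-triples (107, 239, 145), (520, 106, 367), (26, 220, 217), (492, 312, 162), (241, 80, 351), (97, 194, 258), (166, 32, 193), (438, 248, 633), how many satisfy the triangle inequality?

5

(107,145,239): 107+145 > 239 → valid
(106,367,520): 106+367 ≤ 520 → not valid
(26,217,220): 26+217 > 220 → valid
(162,312,492): 162+312 ≤ 492 → not valid
(80,241,351): 80+241 ≤ 351 → not valid
(97,194,258): 97+194 > 258 → valid
(32,166,193): 32+166 > 193 → valid
(248,438,633): 248+438 > 633 → valid
5 of the 8 triples form a triangle.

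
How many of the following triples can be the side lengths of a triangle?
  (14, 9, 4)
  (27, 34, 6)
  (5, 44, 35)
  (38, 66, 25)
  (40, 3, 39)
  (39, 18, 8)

1

(4,9,14): 4+9 ≤ 14 → not valid
(6,27,34): 6+27 ≤ 34 → not valid
(5,35,44): 5+35 ≤ 44 → not valid
(25,38,66): 25+38 ≤ 66 → not valid
(3,39,40): 3+39 > 40 → valid
(8,18,39): 8+18 ≤ 39 → not valid
1 of the 6 triples forms a triangle.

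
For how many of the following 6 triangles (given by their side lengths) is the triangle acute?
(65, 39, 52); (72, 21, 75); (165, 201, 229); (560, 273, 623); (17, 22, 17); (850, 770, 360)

2

(65,39,52): 39²+52² = 4225 = 65² → right
(72,21,75): 21²+72² = 5625 = 75² → right
(165,201,229): 165²+201² = 67626 > 52441 = 229² → acute
(560,273,623): 273²+560² = 388129 = 623² → right
(17,22,17): 17²+17² = 578 > 484 = 22² → acute
(850,770,360): 360²+770² = 722500 = 850² → right
2 of the 6 are acute.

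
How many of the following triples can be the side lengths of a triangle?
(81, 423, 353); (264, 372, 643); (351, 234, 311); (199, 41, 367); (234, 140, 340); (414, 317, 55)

3

(81,353,423): 81+353 > 423 → valid
(264,372,643): 264+372 ≤ 643 → not valid
(234,311,351): 234+311 > 351 → valid
(41,199,367): 41+199 ≤ 367 → not valid
(140,234,340): 140+234 > 340 → valid
(55,317,414): 55+317 ≤ 414 → not valid
3 of the 6 triples form a triangle.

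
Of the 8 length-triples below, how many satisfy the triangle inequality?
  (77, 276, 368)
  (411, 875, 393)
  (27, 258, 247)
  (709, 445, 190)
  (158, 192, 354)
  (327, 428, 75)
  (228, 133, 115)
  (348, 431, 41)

(77,276,368): 77+276 ≤ 368 → not valid
(393,411,875): 393+411 ≤ 875 → not valid
(27,247,258): 27+247 > 258 → valid
(190,445,709): 190+445 ≤ 709 → not valid
(158,192,354): 158+192 ≤ 354 → not valid
(75,327,428): 75+327 ≤ 428 → not valid
(115,133,228): 115+133 > 228 → valid
(41,348,431): 41+348 ≤ 431 → not valid
2 of the 8 triples form a triangle.

2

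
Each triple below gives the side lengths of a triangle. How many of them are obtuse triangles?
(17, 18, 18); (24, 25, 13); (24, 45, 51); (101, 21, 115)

1

(17,18,18): 17²+18² = 613 > 324 = 18² → acute
(24,25,13): 13²+24² = 745 > 625 = 25² → acute
(24,45,51): 24²+45² = 2601 = 51² → right
(101,21,115): 21²+101² = 10642 < 13225 = 115² → obtuse
1 of the 4 is obtuse.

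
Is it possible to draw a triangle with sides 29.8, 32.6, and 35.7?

Yes

The longest side is 35.7, and the other two sum to 62.4.
Since 62.4 > 35.7, the triangle inequality holds.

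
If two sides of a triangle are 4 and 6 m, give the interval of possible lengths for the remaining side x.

By the triangle inequality, x must be less than 4 + 6 = 10 and greater than |4 − 6| = 2.

2 < x < 10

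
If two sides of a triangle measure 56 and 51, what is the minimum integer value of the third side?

6

The third side must be strictly greater than |56 − 51| = 5.
The smallest integer above 5 is 6.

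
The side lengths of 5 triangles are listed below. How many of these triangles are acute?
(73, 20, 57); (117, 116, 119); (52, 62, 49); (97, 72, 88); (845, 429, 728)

(73,20,57): 20²+57² = 3649 < 5329 = 73² → obtuse
(117,116,119): 116²+117² = 27145 > 14161 = 119² → acute
(52,62,49): 49²+52² = 5105 > 3844 = 62² → acute
(97,72,88): 72²+88² = 12928 > 9409 = 97² → acute
(845,429,728): 429²+728² = 714025 = 845² → right
3 of the 5 are acute.

3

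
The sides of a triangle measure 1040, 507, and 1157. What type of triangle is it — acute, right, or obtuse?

right

Compare the square of the longest side to the sum of squares of the other two: 507² + 1040² = 1338649 = 1157².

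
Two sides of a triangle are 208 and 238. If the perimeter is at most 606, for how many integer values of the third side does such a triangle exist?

130

Triangle inequality: 30 < x < 446. Perimeter ≤ 606 gives x ≤ 606 − 208 − 238 = 160.
So 30 < x ≤ 160; integers 31 through 160: 130 values.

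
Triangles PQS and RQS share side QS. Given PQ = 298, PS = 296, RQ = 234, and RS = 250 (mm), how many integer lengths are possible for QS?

467

From triangle PQS: 2 < QS < 594.
From triangle RQS: 16 < QS < 484.
Intersection: 16 < QS < 484, so integers 17 through 483: 467 values.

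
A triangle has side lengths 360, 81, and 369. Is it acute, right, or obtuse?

right

Compare the square of the longest side to the sum of squares of the other two: 81² + 360² = 136161 = 369².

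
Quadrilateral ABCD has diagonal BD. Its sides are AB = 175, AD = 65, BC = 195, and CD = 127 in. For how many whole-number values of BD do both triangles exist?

129

From triangle ABD: 110 < BD < 240.
From triangle CBD: 68 < BD < 322.
Intersection: 110 < BD < 240, so integers 111 through 239: 129 values.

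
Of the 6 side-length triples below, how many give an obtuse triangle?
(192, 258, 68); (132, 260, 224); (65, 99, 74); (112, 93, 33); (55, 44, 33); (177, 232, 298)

4

(192,258,68): 68²+192² = 41488 < 66564 = 258² → obtuse
(132,260,224): 132²+224² = 67600 = 260² → right
(65,99,74): 65²+74² = 9701 < 9801 = 99² → obtuse
(112,93,33): 33²+93² = 9738 < 12544 = 112² → obtuse
(55,44,33): 33²+44² = 3025 = 55² → right
(177,232,298): 177²+232² = 85153 < 88804 = 298² → obtuse
4 of the 6 are obtuse.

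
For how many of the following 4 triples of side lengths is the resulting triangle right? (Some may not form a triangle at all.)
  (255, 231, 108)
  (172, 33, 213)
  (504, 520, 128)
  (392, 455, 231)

3

(255,231,108): 108²+231² = 65025 = 255² → right
(172,33,213): 33+172 ≤ 213, not a triangle
(504,520,128): 128²+504² = 270400 = 520² → right
(392,455,231): 231²+392² = 207025 = 455² → right
3 of the 4 are right.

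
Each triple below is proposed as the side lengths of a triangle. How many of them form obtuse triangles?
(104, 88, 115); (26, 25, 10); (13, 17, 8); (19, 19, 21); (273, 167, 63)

(104,88,115): 88²+104² = 18560 > 13225 = 115² → acute
(26,25,10): 10²+25² = 725 > 676 = 26² → acute
(13,17,8): 8²+13² = 233 < 289 = 17² → obtuse
(19,19,21): 19²+19² = 722 > 441 = 21² → acute
(273,167,63): 63+167 ≤ 273, not a triangle
1 of the 5 is obtuse.

1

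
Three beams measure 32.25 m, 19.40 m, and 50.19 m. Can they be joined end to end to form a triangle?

Yes

The longest side is 50.19, and the other two sum to 51.65.
Since 51.65 > 50.19, the triangle inequality holds.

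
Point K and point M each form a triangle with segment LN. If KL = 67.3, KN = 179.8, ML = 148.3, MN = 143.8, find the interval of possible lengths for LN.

112.5 < LN < 247.1

From triangle KLN: |67.3 − 179.8| < LN < 67.3 + 179.8, i.e. 112.5 < LN < 247.1.
From triangle MLN: 4.5 < LN < 292.1.
Both must hold, so LN lies in the intersection.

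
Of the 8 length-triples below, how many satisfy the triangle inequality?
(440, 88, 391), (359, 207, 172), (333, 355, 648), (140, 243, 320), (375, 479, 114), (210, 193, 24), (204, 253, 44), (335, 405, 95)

7

(88,391,440): 88+391 > 440 → valid
(172,207,359): 172+207 > 359 → valid
(333,355,648): 333+355 > 648 → valid
(140,243,320): 140+243 > 320 → valid
(114,375,479): 114+375 > 479 → valid
(24,193,210): 24+193 > 210 → valid
(44,204,253): 44+204 ≤ 253 → not valid
(95,335,405): 95+335 > 405 → valid
7 of the 8 triples form a triangle.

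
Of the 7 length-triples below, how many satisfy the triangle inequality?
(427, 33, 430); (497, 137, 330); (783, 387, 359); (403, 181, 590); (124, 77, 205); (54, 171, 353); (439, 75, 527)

1

(33,427,430): 33+427 > 430 → valid
(137,330,497): 137+330 ≤ 497 → not valid
(359,387,783): 359+387 ≤ 783 → not valid
(181,403,590): 181+403 ≤ 590 → not valid
(77,124,205): 77+124 ≤ 205 → not valid
(54,171,353): 54+171 ≤ 353 → not valid
(75,439,527): 75+439 ≤ 527 → not valid
1 of the 7 triples forms a triangle.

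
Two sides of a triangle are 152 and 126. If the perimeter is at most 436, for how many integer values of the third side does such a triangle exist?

132

Triangle inequality: 26 < x < 278. Perimeter ≤ 436 gives x ≤ 436 − 152 − 126 = 158.
So 26 < x ≤ 158; integers 27 through 158: 132 values.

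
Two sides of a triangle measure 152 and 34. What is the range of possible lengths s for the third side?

By the triangle inequality, s must be less than 152 + 34 = 186 and greater than |152 − 34| = 118.

118 < s < 186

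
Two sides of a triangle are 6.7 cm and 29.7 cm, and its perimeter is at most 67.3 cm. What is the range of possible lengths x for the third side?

Triangle inequality alone gives 23.0 < x < 36.4.
The perimeter condition gives x ≤ 67.3 − 6.7 − 29.7 = 30.9.
Intersecting the two: 23.0 < x ≤ 30.9.

23.0 < x ≤ 30.9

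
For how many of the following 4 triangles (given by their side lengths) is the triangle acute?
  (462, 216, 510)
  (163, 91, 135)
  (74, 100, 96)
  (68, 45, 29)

(462,216,510): 216²+462² = 260100 = 510² → right
(163,91,135): 91²+135² = 26506 < 26569 = 163² → obtuse
(74,100,96): 74²+96² = 14692 > 10000 = 100² → acute
(68,45,29): 29²+45² = 2866 < 4624 = 68² → obtuse
1 of the 4 is acute.

1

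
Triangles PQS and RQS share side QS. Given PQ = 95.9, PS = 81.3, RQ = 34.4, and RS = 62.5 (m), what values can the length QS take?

28.1 < QS < 96.9

From triangle PQS: |95.9 − 81.3| < QS < 95.9 + 81.3, i.e. 14.6 < QS < 177.2.
From triangle RQS: 28.1 < QS < 96.9.
Both must hold, so QS lies in the intersection.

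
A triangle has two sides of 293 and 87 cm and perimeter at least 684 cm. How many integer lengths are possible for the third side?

76

Triangle inequality: 206 < x < 380. Perimeter ≥ 684 gives x ≥ 684 − 293 − 87 = 304.
So 304 ≤ x < 380; integers 304 through 379: 76 values.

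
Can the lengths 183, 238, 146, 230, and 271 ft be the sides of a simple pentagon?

A pentagon exists iff every side is shorter than the sum of the others — equivalently, the longest side is less than the sum of the rest.
Longest side 271 < 797 (sum of the remaining 4), so yes.

Yes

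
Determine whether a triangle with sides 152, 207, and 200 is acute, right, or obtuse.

Compare the square of the longest side to the sum of squares of the other two: 152² + 200² = 63104 > 42849 = 207².

acute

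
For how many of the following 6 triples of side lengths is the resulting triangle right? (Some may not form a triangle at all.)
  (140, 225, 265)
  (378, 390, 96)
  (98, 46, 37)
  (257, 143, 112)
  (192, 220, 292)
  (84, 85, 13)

4

(140,225,265): 140²+225² = 70225 = 265² → right
(378,390,96): 96²+378² = 152100 = 390² → right
(98,46,37): 37+46 ≤ 98, not a triangle
(257,143,112): 112+143 ≤ 257, not a triangle
(192,220,292): 192²+220² = 85264 = 292² → right
(84,85,13): 13²+84² = 7225 = 85² → right
4 of the 6 are right.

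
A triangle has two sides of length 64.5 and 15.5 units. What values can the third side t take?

49.0 < t < 80.0 (units)

By the triangle inequality, t must be less than 64.5 + 15.5 = 80.0 and greater than |64.5 − 15.5| = 49.0.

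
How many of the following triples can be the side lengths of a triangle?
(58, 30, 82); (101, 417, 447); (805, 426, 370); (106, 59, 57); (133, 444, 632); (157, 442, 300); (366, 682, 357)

(30,58,82): 30+58 > 82 → valid
(101,417,447): 101+417 > 447 → valid
(370,426,805): 370+426 ≤ 805 → not valid
(57,59,106): 57+59 > 106 → valid
(133,444,632): 133+444 ≤ 632 → not valid
(157,300,442): 157+300 > 442 → valid
(357,366,682): 357+366 > 682 → valid
5 of the 7 triples form a triangle.

5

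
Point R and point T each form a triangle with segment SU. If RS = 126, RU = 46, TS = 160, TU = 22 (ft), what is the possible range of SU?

138 < SU < 172

From triangle RSU: |126 − 46| < SU < 126 + 46, i.e. 80 < SU < 172.
From triangle TSU: 138 < SU < 182.
Both must hold, so SU lies in the intersection.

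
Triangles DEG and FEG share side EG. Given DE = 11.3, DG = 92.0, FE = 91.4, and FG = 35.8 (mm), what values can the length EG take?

80.7 < EG < 103.3

From triangle DEG: |11.3 − 92.0| < EG < 11.3 + 92.0, i.e. 80.7 < EG < 103.3.
From triangle FEG: 55.6 < EG < 127.2.
Both must hold, so EG lies in the intersection.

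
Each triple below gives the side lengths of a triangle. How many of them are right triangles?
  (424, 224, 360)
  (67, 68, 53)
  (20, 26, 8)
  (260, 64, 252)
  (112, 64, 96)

(424,224,360): 224²+360² = 179776 = 424² → right
(67,68,53): 53²+67² = 7298 > 4624 = 68² → acute
(20,26,8): 8²+20² = 464 < 676 = 26² → obtuse
(260,64,252): 64²+252² = 67600 = 260² → right
(112,64,96): 64²+96² = 13312 > 12544 = 112² → acute
2 of the 5 are right.

2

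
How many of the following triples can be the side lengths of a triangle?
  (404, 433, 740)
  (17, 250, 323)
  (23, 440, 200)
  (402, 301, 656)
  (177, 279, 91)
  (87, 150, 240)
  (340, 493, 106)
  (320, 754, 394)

(404,433,740): 404+433 > 740 → valid
(17,250,323): 17+250 ≤ 323 → not valid
(23,200,440): 23+200 ≤ 440 → not valid
(301,402,656): 301+402 > 656 → valid
(91,177,279): 91+177 ≤ 279 → not valid
(87,150,240): 87+150 ≤ 240 → not valid
(106,340,493): 106+340 ≤ 493 → not valid
(320,394,754): 320+394 ≤ 754 → not valid
2 of the 8 triples form a triangle.

2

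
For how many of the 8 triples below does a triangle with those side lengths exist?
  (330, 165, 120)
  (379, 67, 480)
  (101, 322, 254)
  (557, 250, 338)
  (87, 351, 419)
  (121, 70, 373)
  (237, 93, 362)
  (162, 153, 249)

(120,165,330): 120+165 ≤ 330 → not valid
(67,379,480): 67+379 ≤ 480 → not valid
(101,254,322): 101+254 > 322 → valid
(250,338,557): 250+338 > 557 → valid
(87,351,419): 87+351 > 419 → valid
(70,121,373): 70+121 ≤ 373 → not valid
(93,237,362): 93+237 ≤ 362 → not valid
(153,162,249): 153+162 > 249 → valid
4 of the 8 triples form a triangle.

4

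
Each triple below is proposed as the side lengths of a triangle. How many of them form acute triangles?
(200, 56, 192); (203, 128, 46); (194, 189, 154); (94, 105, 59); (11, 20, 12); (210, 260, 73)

(200,56,192): 56²+192² = 40000 = 200² → right
(203,128,46): 46+128 ≤ 203, not a triangle
(194,189,154): 154²+189² = 59437 > 37636 = 194² → acute
(94,105,59): 59²+94² = 12317 > 11025 = 105² → acute
(11,20,12): 11²+12² = 265 < 400 = 20² → obtuse
(210,260,73): 73²+210² = 49429 < 67600 = 260² → obtuse
2 of the 6 are acute.

2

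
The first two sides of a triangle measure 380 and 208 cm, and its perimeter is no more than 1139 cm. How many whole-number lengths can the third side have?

Triangle inequality: 172 < x < 588. Perimeter ≤ 1139 gives x ≤ 1139 − 380 − 208 = 551.
So 172 < x ≤ 551; integers 173 through 551: 379 values.

379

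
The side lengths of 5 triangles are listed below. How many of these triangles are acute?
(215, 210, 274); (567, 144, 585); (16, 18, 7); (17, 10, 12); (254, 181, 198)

(215,210,274): 210²+215² = 90325 > 75076 = 274² → acute
(567,144,585): 144²+567² = 342225 = 585² → right
(16,18,7): 7²+16² = 305 < 324 = 18² → obtuse
(17,10,12): 10²+12² = 244 < 289 = 17² → obtuse
(254,181,198): 181²+198² = 71965 > 64516 = 254² → acute
2 of the 5 are acute.

2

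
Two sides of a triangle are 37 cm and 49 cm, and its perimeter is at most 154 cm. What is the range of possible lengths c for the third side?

Triangle inequality alone gives 12 < c < 86.
The perimeter condition gives c ≤ 154 − 37 − 49 = 68.
Intersecting the two: 12 < c ≤ 68.

12 < c ≤ 68 cm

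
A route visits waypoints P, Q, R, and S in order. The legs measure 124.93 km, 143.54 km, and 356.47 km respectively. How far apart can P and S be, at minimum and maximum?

88.00 ≤ PS ≤ 624.94 km

The maximum is all hops collinear in one direction: 124.93 + 143.54 + 356.47 = 624.94.
The longest hop is 356.47; the others sum to 268.47. Folding the others back against it leaves at least 356.47 − 268.47 = 88.00.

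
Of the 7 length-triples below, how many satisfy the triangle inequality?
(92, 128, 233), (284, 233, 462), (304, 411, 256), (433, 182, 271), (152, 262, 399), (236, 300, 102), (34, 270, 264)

6

(92,128,233): 92+128 ≤ 233 → not valid
(233,284,462): 233+284 > 462 → valid
(256,304,411): 256+304 > 411 → valid
(182,271,433): 182+271 > 433 → valid
(152,262,399): 152+262 > 399 → valid
(102,236,300): 102+236 > 300 → valid
(34,264,270): 34+264 > 270 → valid
6 of the 7 triples form a triangle.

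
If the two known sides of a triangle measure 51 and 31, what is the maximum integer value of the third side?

The third side must be strictly less than 51 + 31 = 82.
The largest integer below 82 is 81.

81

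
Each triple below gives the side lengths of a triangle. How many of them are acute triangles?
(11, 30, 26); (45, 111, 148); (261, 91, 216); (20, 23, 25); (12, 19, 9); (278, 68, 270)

(11,30,26): 11²+26² = 797 < 900 = 30² → obtuse
(45,111,148): 45²+111² = 14346 < 21904 = 148² → obtuse
(261,91,216): 91²+216² = 54937 < 68121 = 261² → obtuse
(20,23,25): 20²+23² = 929 > 625 = 25² → acute
(12,19,9): 9²+12² = 225 < 361 = 19² → obtuse
(278,68,270): 68²+270² = 77524 > 77284 = 278² → acute
2 of the 6 are acute.

2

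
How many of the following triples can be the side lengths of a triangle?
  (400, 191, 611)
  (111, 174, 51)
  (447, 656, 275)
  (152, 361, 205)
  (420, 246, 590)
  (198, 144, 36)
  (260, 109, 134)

(191,400,611): 191+400 ≤ 611 → not valid
(51,111,174): 51+111 ≤ 174 → not valid
(275,447,656): 275+447 > 656 → valid
(152,205,361): 152+205 ≤ 361 → not valid
(246,420,590): 246+420 > 590 → valid
(36,144,198): 36+144 ≤ 198 → not valid
(109,134,260): 109+134 ≤ 260 → not valid
2 of the 7 triples form a triangle.

2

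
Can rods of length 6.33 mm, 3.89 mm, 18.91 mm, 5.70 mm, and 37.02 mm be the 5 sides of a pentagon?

No

For a pentagon, each side must be shorter than the sum of the others.
Here the longest side is 37.02, but the remaining 4 sides sum to only 34.83.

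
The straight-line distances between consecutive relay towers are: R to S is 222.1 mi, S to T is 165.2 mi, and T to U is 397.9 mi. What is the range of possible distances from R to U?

10.6 ≤ RU ≤ 785.2 mi

The maximum is all hops collinear in one direction: 222.1 + 165.2 + 397.9 = 785.2.
The longest hop is 397.9; the others sum to 387.3. Folding the others back against it leaves at least 397.9 − 387.3 = 10.6.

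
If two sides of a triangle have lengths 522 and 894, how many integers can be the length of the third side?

1043

The third side lies in the open interval (372, 1416).
Integers from 373 to 1415 inclusive: 1415 − 373 + 1 = 1043.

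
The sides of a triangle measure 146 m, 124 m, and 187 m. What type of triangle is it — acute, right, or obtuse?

Compare the square of the longest side to the sum of squares of the other two: 124² + 146² = 36692 > 34969 = 187².

acute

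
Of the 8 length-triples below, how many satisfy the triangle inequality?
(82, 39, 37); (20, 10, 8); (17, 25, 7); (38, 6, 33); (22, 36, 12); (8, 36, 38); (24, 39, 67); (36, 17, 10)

2

(37,39,82): 37+39 ≤ 82 → not valid
(8,10,20): 8+10 ≤ 20 → not valid
(7,17,25): 7+17 ≤ 25 → not valid
(6,33,38): 6+33 > 38 → valid
(12,22,36): 12+22 ≤ 36 → not valid
(8,36,38): 8+36 > 38 → valid
(24,39,67): 24+39 ≤ 67 → not valid
(10,17,36): 10+17 ≤ 36 → not valid
2 of the 8 triples form a triangle.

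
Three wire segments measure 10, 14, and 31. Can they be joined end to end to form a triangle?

No

The longest side is 31, but the other two sum to only 24.
24 < 31, so the triangle inequality fails.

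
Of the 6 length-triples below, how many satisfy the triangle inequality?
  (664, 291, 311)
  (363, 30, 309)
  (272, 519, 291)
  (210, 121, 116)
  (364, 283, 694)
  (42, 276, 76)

2

(291,311,664): 291+311 ≤ 664 → not valid
(30,309,363): 30+309 ≤ 363 → not valid
(272,291,519): 272+291 > 519 → valid
(116,121,210): 116+121 > 210 → valid
(283,364,694): 283+364 ≤ 694 → not valid
(42,76,276): 42+76 ≤ 276 → not valid
2 of the 6 triples form a triangle.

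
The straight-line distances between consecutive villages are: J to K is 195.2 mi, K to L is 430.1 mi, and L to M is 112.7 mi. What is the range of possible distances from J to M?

122.2 ≤ JM ≤ 738.0 mi

The maximum is all hops collinear in one direction: 195.2 + 430.1 + 112.7 = 738.0.
The longest hop is 430.1; the others sum to 307.9. Folding the others back against it leaves at least 430.1 − 307.9 = 122.2.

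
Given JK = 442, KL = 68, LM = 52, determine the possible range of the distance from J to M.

322 ≤ JM ≤ 562

The maximum is all hops collinear in one direction: 442 + 68 + 52 = 562.
The longest hop is 442; the others sum to 120. Folding the others back against it leaves at least 442 − 120 = 322.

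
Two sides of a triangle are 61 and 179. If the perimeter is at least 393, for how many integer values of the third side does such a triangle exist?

Triangle inequality: 118 < x < 240. Perimeter ≥ 393 gives x ≥ 393 − 61 − 179 = 153.
So 153 ≤ x < 240; integers 153 through 239: 87 values.

87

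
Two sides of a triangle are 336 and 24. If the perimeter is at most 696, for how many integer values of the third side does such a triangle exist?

24

Triangle inequality: 312 < x < 360. Perimeter ≤ 696 gives x ≤ 696 − 336 − 24 = 336.
So 312 < x ≤ 336; integers 313 through 336: 24 values.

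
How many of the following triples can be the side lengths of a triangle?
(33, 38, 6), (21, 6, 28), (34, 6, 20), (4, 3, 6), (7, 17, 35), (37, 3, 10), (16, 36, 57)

(6,33,38): 6+33 > 38 → valid
(6,21,28): 6+21 ≤ 28 → not valid
(6,20,34): 6+20 ≤ 34 → not valid
(3,4,6): 3+4 > 6 → valid
(7,17,35): 7+17 ≤ 35 → not valid
(3,10,37): 3+10 ≤ 37 → not valid
(16,36,57): 16+36 ≤ 57 → not valid
2 of the 7 triples form a triangle.

2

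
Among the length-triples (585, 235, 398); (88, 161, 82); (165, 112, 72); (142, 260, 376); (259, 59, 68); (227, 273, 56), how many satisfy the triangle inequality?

5

(235,398,585): 235+398 > 585 → valid
(82,88,161): 82+88 > 161 → valid
(72,112,165): 72+112 > 165 → valid
(142,260,376): 142+260 > 376 → valid
(59,68,259): 59+68 ≤ 259 → not valid
(56,227,273): 56+227 > 273 → valid
5 of the 6 triples form a triangle.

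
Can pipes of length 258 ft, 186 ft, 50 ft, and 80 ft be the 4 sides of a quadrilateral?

Yes

A quadrilateral exists iff every side is shorter than the sum of the others — equivalently, the longest side is less than the sum of the rest.
Longest side 258 < 316 (sum of the remaining 3), so yes.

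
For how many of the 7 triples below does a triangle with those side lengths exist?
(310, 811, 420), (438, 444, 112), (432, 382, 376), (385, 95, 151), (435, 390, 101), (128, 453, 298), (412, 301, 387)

4

(310,420,811): 310+420 ≤ 811 → not valid
(112,438,444): 112+438 > 444 → valid
(376,382,432): 376+382 > 432 → valid
(95,151,385): 95+151 ≤ 385 → not valid
(101,390,435): 101+390 > 435 → valid
(128,298,453): 128+298 ≤ 453 → not valid
(301,387,412): 301+387 > 412 → valid
4 of the 7 triples form a triangle.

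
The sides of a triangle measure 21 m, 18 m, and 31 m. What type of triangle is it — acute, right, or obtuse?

Compare the square of the longest side to the sum of squares of the other two: 18² + 21² = 765 < 961 = 31².

obtuse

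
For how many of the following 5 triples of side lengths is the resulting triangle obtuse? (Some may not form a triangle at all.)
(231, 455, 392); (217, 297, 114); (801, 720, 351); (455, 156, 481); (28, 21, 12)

(231,455,392): 231²+392² = 207025 = 455² → right
(217,297,114): 114²+217² = 60085 < 88209 = 297² → obtuse
(801,720,351): 351²+720² = 641601 = 801² → right
(455,156,481): 156²+455² = 231361 = 481² → right
(28,21,12): 12²+21² = 585 < 784 = 28² → obtuse
2 of the 5 are obtuse.

2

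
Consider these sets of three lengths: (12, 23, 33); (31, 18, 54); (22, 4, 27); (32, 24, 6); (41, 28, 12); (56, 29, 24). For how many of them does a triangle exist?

1

(12,23,33): 12+23 > 33 → valid
(18,31,54): 18+31 ≤ 54 → not valid
(4,22,27): 4+22 ≤ 27 → not valid
(6,24,32): 6+24 ≤ 32 → not valid
(12,28,41): 12+28 ≤ 41 → not valid
(24,29,56): 24+29 ≤ 56 → not valid
1 of the 6 triples forms a triangle.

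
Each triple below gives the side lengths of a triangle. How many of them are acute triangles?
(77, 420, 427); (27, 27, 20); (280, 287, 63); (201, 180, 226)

(77,420,427): 77²+420² = 182329 = 427² → right
(27,27,20): 20²+27² = 1129 > 729 = 27² → acute
(280,287,63): 63²+280² = 82369 = 287² → right
(201,180,226): 180²+201² = 72801 > 51076 = 226² → acute
2 of the 4 are acute.

2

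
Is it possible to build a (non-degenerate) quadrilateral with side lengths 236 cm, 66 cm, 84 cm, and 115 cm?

A quadrilateral exists iff every side is shorter than the sum of the others — equivalently, the longest side is less than the sum of the rest.
Longest side 236 < 265 (sum of the remaining 3), so yes.

Yes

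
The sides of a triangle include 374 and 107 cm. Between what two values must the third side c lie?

By the triangle inequality, c must be less than 374 + 107 = 481 and greater than |374 − 107| = 267.

267 < c < 481 (cm)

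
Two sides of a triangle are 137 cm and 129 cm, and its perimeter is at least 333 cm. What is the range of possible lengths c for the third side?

Triangle inequality alone gives 8 < c < 266.
The perimeter condition gives c ≥ 333 − 137 − 129 = 67.
Intersecting the two: 67 ≤ c < 266.

67 ≤ c < 266 cm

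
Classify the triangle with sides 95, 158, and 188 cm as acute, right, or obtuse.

Compare the square of the longest side to the sum of squares of the other two: 95² + 158² = 33989 < 35344 = 188².

obtuse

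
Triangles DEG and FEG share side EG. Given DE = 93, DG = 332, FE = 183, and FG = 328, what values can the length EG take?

From triangle DEG: |93 − 332| < EG < 93 + 332, i.e. 239 < EG < 425.
From triangle FEG: 145 < EG < 511.
Both must hold, so EG lies in the intersection.

239 < EG < 425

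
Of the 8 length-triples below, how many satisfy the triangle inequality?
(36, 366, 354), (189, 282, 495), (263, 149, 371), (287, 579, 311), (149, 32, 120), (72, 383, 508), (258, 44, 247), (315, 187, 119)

(36,354,366): 36+354 > 366 → valid
(189,282,495): 189+282 ≤ 495 → not valid
(149,263,371): 149+263 > 371 → valid
(287,311,579): 287+311 > 579 → valid
(32,120,149): 32+120 > 149 → valid
(72,383,508): 72+383 ≤ 508 → not valid
(44,247,258): 44+247 > 258 → valid
(119,187,315): 119+187 ≤ 315 → not valid
5 of the 8 triples form a triangle.

5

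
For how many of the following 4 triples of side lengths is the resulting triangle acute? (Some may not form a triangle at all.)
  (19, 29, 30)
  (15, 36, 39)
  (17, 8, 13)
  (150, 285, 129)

1

(19,29,30): 19²+29² = 1202 > 900 = 30² → acute
(15,36,39): 15²+36² = 1521 = 39² → right
(17,8,13): 8²+13² = 233 < 289 = 17² → obtuse
(150,285,129): 129+150 ≤ 285, not a triangle
1 of the 4 is acute.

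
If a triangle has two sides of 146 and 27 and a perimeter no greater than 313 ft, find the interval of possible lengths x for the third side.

119 < x ≤ 140

Triangle inequality alone gives 119 < x < 173.
The perimeter condition gives x ≤ 313 − 146 − 27 = 140.
Intersecting the two: 119 < x ≤ 140.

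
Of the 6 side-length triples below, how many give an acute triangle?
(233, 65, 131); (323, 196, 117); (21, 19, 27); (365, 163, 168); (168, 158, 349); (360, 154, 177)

1

(233,65,131): 65+131 ≤ 233, not a triangle
(323,196,117): 117+196 ≤ 323, not a triangle
(21,19,27): 19²+21² = 802 > 729 = 27² → acute
(365,163,168): 163+168 ≤ 365, not a triangle
(168,158,349): 158+168 ≤ 349, not a triangle
(360,154,177): 154+177 ≤ 360, not a triangle
1 of the 6 is acute.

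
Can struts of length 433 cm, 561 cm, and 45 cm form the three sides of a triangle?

The longest side is 561, but the other two sum to only 478.
478 < 561, so the triangle inequality fails.

No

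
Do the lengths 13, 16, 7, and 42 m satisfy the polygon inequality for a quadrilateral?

For a quadrilateral, each side must be shorter than the sum of the others.
Here the longest side is 42, but the remaining 3 sides sum to only 36.

No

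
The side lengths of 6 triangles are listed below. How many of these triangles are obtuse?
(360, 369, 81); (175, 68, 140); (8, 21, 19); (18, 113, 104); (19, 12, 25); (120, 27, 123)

4

(360,369,81): 81²+360² = 136161 = 369² → right
(175,68,140): 68²+140² = 24224 < 30625 = 175² → obtuse
(8,21,19): 8²+19² = 425 < 441 = 21² → obtuse
(18,113,104): 18²+104² = 11140 < 12769 = 113² → obtuse
(19,12,25): 12²+19² = 505 < 625 = 25² → obtuse
(120,27,123): 27²+120² = 15129 = 123² → right
4 of the 6 are obtuse.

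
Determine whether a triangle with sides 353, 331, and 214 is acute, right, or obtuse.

acute

Compare the square of the longest side to the sum of squares of the other two: 214² + 331² = 155357 > 124609 = 353².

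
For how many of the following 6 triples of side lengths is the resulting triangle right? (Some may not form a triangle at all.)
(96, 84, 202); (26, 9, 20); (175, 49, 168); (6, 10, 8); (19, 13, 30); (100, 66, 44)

(96,84,202): 84+96 ≤ 202, not a triangle
(26,9,20): 9²+20² = 481 < 676 = 26² → obtuse
(175,49,168): 49²+168² = 30625 = 175² → right
(6,10,8): 6²+8² = 100 = 10² → right
(19,13,30): 13²+19² = 530 < 900 = 30² → obtuse
(100,66,44): 44²+66² = 6292 < 10000 = 100² → obtuse
2 of the 6 are right.

2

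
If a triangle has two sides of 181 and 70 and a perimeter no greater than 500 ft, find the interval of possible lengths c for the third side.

111 < c ≤ 249

Triangle inequality alone gives 111 < c < 251.
The perimeter condition gives c ≤ 500 − 181 − 70 = 249.
Intersecting the two: 111 < c ≤ 249.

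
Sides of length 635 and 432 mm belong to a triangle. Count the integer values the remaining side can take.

863

The third side lies in the open interval (203, 1067).
Integers from 204 to 1066 inclusive: 1066 − 204 + 1 = 863.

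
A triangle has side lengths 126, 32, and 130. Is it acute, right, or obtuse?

right

Compare the square of the longest side to the sum of squares of the other two: 32² + 126² = 16900 = 130².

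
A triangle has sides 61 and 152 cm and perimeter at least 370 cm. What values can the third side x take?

157 ≤ x < 213

Triangle inequality alone gives 91 < x < 213.
The perimeter condition gives x ≥ 370 − 61 − 152 = 157.
Intersecting the two: 157 ≤ x < 213.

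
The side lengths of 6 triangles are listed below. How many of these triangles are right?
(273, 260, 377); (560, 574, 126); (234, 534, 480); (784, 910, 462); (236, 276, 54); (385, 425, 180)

5

(273,260,377): 260²+273² = 142129 = 377² → right
(560,574,126): 126²+560² = 329476 = 574² → right
(234,534,480): 234²+480² = 285156 = 534² → right
(784,910,462): 462²+784² = 828100 = 910² → right
(236,276,54): 54²+236² = 58612 < 76176 = 276² → obtuse
(385,425,180): 180²+385² = 180625 = 425² → right
5 of the 6 are right.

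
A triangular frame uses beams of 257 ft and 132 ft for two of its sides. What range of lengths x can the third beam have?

125 < x < 389

By the triangle inequality, x must be less than 257 + 132 = 389 and greater than |257 − 132| = 125.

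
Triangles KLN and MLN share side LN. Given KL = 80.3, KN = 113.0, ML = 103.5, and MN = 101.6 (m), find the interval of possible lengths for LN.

32.7 < LN < 193.3

From triangle KLN: |80.3 − 113.0| < LN < 80.3 + 113.0, i.e. 32.7 < LN < 193.3.
From triangle MLN: 1.9 < LN < 205.1.
Both must hold, so LN lies in the intersection.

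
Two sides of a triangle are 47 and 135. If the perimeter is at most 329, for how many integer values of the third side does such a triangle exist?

59

Triangle inequality: 88 < x < 182. Perimeter ≤ 329 gives x ≤ 329 − 47 − 135 = 147.
So 88 < x ≤ 147; integers 89 through 147: 59 values.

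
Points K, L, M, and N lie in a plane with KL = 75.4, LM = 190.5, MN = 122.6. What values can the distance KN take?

The maximum is all hops collinear in one direction: 75.4 + 190.5 + 122.6 = 388.5.
The longest hop is 190.5; the others sum to 198.0. Since 190.5 ≤ 198.0, the path can fold back on itself completely, so the minimum distance is 0.

0 ≤ KN ≤ 388.5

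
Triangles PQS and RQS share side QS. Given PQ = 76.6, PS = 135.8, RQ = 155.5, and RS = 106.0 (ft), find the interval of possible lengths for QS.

From triangle PQS: |76.6 − 135.8| < QS < 76.6 + 135.8, i.e. 59.2 < QS < 212.4.
From triangle RQS: 49.5 < QS < 261.5.
Both must hold, so QS lies in the intersection.

59.2 < QS < 212.4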